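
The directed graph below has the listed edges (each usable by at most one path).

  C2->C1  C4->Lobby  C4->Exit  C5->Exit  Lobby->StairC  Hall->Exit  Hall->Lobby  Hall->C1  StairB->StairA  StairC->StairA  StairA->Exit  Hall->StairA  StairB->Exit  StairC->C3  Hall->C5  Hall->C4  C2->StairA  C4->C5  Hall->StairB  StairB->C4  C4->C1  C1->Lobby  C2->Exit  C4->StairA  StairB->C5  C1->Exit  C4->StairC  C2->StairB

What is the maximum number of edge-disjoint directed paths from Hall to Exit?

6

Assign every edge capacity 1; by Menger, the answer equals the max flow.
Path Hall→Exit (+1); total 1.
Path Hall→StairB→Exit (+1); total 2.
Path Hall→C4→Exit (+1); total 3.
Path Hall→C1→Exit (+1); total 4.
Path Hall→StairA→Exit (+1); total 5.
Path Hall→C5→Exit (+1); total 6.
No residual Hall→Exit path; max flow = 6.
Certifying cut of size 6: {Hall→C1, Hall→C4, Hall→C5, Hall→Exit, Hall→StairB, StairA→Exit}.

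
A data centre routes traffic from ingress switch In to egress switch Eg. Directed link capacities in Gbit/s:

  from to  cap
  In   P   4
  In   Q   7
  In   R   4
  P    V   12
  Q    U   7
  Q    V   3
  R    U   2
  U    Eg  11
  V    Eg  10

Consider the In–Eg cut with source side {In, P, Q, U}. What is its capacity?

Edges leaving {In, P, Q, U}: In→R (4), P→V (12), Q→V (3), U→Eg (11).
Cut capacity = 4 + 12 + 3 + 11 = 30.

30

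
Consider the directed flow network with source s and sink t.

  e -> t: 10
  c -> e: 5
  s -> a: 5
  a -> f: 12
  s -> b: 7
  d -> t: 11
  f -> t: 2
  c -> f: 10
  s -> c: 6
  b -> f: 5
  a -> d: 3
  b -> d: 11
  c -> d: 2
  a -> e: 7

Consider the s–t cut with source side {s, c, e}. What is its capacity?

Edges leaving {s, c, e}: s→a (5), s→b (7), c→d (2), c→f (10), e→t (10).
Cut capacity = 5 + 7 + 2 + 10 + 10 = 34.

34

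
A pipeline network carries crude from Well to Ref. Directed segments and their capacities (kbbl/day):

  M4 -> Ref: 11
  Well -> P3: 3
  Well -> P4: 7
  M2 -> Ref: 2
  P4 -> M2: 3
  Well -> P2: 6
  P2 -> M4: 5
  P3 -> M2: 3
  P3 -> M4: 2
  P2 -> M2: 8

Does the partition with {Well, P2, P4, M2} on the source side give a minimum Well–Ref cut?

No — its capacity is 10, but the minimum cut has capacity 9.

Given cut capacity: 3 + 5 + 2 = 10.
Augment Well→P2→M2→Ref: bottleneck 2, flow now 2.
Augment Well→P2→M4→Ref: bottleneck 4, flow now 6.
Augment Well→P3→M4→Ref: bottleneck 2, flow now 8.
Augment Well→P3→M2→P2→M4→Ref: bottleneck 1, flow now 9. (uses reverse residual edge)
No augmenting path remains; maximum flow = 9.
In the residual graph, reachable from Well: {Well, P2, P3, P4, M2}.
Min-cut edges: P2→M4 (5), P3→M4 (2), M2→Ref (2); capacity 5 + 2 + 2 = 9.
Cut capacity 10 exceeds the max flow 9, so it is not minimum.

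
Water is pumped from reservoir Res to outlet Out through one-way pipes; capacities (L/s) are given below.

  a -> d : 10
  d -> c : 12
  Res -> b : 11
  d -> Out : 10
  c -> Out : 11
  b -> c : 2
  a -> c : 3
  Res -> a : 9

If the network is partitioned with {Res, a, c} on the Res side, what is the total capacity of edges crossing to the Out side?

Edges leaving {Res, a, c}: Res→b (11), a→d (10), c→Out (11).
Cut capacity = 11 + 10 + 11 = 32.

32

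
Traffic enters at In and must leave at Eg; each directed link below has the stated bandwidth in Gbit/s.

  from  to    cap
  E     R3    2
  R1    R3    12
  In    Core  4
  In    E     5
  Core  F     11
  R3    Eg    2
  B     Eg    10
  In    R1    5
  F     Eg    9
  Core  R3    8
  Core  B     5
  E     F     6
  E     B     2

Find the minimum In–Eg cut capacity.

11

Augment In→R1→R3→Eg: bottleneck 2, flow now 2.
Augment In→E→B→Eg: bottleneck 2, flow now 4.
Augment In→E→F→Eg: bottleneck 3, flow now 7.
Augment In→Core→B→Eg: bottleneck 4, flow now 11.
No augmenting path remains; maximum flow = 11.
By max-flow min-cut, the minimum cut capacity equals the max flow.
In the residual graph, reachable from In: {In, R1, R3}.
Min-cut edges: In→E (5), In→Core (4), R3→Eg (2); capacity 5 + 4 + 2 = 11.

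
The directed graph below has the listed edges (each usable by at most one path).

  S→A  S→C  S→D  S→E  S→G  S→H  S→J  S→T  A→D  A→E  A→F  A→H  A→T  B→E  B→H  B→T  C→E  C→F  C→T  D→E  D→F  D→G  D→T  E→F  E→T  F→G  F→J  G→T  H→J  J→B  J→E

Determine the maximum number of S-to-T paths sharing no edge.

7

Assign every edge capacity 1; by Menger, the answer equals the max flow.
Path S→T (+1); total 1.
Path S→A→T (+1); total 2.
Path S→C→T (+1); total 3.
Path S→D→T (+1); total 4.
Path S→E→T (+1); total 5.
Path S→G→T (+1); total 6.
Path S→J→B→T (+1); total 7.
No residual S→T path; max flow = 7.
Certifying cut of size 7: {E→T, G→T, J→B, S→A, S→C, S→D, S→T}.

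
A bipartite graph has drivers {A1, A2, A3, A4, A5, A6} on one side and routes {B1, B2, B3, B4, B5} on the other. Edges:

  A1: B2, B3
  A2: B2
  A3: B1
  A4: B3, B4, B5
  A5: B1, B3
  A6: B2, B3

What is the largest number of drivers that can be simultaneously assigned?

4

Unit-capacity flow: source→left, listed edges, right→sink; max matching = max flow.
Augmenting path A1→B2 (+1); matched 1.
Augmenting path A3→B1 (+1); matched 2.
Augmenting path A4→B3 (+1); matched 3.
Augmenting path A5→B3→A4→B4 (+1); matched 4.
No augmenting path remains; maximum matching = 4.
König certificate: {A4, B1, B2, B3} is a vertex cover of size 4 (every listed pair touches it), so no matching can be larger.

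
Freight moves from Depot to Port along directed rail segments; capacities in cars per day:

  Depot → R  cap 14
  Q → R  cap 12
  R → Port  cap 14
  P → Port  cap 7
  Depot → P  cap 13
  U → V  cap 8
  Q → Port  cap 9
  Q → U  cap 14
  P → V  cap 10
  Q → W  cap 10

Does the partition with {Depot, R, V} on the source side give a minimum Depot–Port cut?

Given cut capacity: 13 + 14 = 27.
Augment Depot→P→Port: bottleneck 7, flow now 7.
Augment Depot→R→Port: bottleneck 14, flow now 21.
No augmenting path remains; maximum flow = 21.
In the residual graph, reachable from Depot: {Depot, P, V}.
Min-cut edges: Depot→R (14), P→Port (7); capacity 14 + 7 = 21.
Cut capacity 27 exceeds the max flow 21, so it is not minimum.

No — its capacity is 27, but the minimum cut has capacity 21.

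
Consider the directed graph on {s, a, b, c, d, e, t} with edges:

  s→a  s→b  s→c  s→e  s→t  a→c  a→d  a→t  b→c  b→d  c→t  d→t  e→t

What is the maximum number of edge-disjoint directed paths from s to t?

Assign every edge capacity 1; by Menger, the answer equals the max flow.
Path s→t (+1); total 1.
Path s→a→t (+1); total 2.
Path s→c→t (+1); total 3.
Path s→e→t (+1); total 4.
Path s→b→d→t (+1); total 5.
No residual s→t path; max flow = 5.
Certifying cut of size 5: {s→a, s→b, s→c, s→e, s→t}.

5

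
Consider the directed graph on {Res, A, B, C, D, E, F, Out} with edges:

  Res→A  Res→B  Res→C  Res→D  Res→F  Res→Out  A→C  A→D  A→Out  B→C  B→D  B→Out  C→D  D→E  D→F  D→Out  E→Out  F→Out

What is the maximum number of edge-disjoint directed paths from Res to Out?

Assign every edge capacity 1; by Menger, the answer equals the max flow.
Path Res→Out (+1); total 1.
Path Res→A→Out (+1); total 2.
Path Res→B→Out (+1); total 3.
Path Res→D→Out (+1); total 4.
Path Res→F→Out (+1); total 5.
Path Res→C→D→E→Out (+1); total 6.
No residual Res→Out path; max flow = 6.
Certifying cut of size 6: {Res→A, Res→B, Res→C, Res→D, Res→F, Res→Out}.

6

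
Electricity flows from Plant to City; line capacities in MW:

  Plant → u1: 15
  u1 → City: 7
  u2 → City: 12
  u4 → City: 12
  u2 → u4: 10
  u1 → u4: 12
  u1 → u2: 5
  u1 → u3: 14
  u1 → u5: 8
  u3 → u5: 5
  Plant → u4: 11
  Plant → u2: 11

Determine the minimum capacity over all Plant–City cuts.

Augment Plant→u1→City: bottleneck 7, flow now 7.
Augment Plant→u2→City: bottleneck 11, flow now 18.
Augment Plant→u4→City: bottleneck 11, flow now 29.
Augment Plant→u1→u2→City: bottleneck 1, flow now 30.
Augment Plant→u1→u4→City: bottleneck 1, flow now 31.
No augmenting path remains; maximum flow = 31.
By max-flow min-cut, the minimum cut capacity equals the max flow.
In the residual graph, reachable from Plant: {Plant, u1, u2, u3, u4, u5}.
Min-cut edges: u1→City (7), u2→City (12), u4→City (12); capacity 7 + 12 + 12 = 31.

31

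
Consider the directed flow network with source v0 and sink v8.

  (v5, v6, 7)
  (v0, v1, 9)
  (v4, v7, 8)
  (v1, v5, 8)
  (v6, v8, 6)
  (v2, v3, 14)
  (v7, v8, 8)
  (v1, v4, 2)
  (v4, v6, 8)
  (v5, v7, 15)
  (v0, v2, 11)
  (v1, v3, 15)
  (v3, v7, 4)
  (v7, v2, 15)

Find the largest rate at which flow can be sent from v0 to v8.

Augment v0→v1→v3→v7→v8: bottleneck 4, flow now 4.
Augment v0→v1→v4→v6→v8: bottleneck 2, flow now 6.
Augment v0→v1→v5→v6→v8: bottleneck 3, flow now 9.
Augment v0→v2→v3→v1→v5→v6→v8: bottleneck 1, flow now 10. (uses reverse residual edge)
Augment v0→v2→v3→v1→v5→v7→v8: bottleneck 3, flow now 13. (uses reverse residual edge)
No augmenting path remains; maximum flow = 13.
In the residual graph, reachable from v0: {v0, v2, v3}.
Min-cut edges: v0→v1 (9), v3→v7 (4); capacity 9 + 4 = 13.
This cut is saturated, so no flow can exceed 13.

13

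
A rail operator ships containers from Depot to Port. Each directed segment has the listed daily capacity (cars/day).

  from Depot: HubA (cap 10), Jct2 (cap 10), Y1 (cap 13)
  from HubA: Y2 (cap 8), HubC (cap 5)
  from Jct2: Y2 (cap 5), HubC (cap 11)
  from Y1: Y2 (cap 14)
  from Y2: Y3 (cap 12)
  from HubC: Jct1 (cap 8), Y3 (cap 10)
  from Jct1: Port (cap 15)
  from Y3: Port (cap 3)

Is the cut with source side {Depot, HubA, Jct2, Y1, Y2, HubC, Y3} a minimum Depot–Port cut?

Yes — it is a minimum cut (capacity 11).

Given cut capacity: 8 + 3 = 11.
Augment Depot→HubA→Y2→Y3→Port: bottleneck 3, flow now 3.
Augment Depot→HubA→HubC→Jct1→Port: bottleneck 5, flow now 8.
Augment Depot→Jct2→HubC→Jct1→Port: bottleneck 3, flow now 11.
No augmenting path remains; maximum flow = 11.
Cut capacity 11 equals the max flow, so it is a minimum cut.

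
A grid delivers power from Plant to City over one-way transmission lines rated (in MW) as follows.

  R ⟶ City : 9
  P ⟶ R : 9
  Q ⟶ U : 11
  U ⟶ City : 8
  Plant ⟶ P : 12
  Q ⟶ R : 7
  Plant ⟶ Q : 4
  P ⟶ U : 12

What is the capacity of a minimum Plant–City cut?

16

Augment Plant→P→R→City: bottleneck 9, flow now 9.
Augment Plant→P→U→City: bottleneck 3, flow now 12.
Augment Plant→Q→U→City: bottleneck 4, flow now 16.
No augmenting path remains; maximum flow = 16.
By max-flow min-cut, the minimum cut capacity equals the max flow.
In the residual graph, reachable from Plant: {Plant}.
Min-cut edges: Plant→P (12), Plant→Q (4); capacity 12 + 4 = 16.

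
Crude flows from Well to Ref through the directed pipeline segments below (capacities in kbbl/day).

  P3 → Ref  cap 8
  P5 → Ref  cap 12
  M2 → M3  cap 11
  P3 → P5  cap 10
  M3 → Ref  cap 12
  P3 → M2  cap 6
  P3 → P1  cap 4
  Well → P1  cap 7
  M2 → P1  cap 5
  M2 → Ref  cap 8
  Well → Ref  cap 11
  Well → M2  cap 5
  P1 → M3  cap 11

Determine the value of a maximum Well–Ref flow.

Augment Well→Ref: bottleneck 11, flow now 11.
Augment Well→M2→Ref: bottleneck 5, flow now 16.
Augment Well→P1→M3→Ref: bottleneck 7, flow now 23.
No augmenting path remains; maximum flow = 23.
In the residual graph, reachable from Well: {Well}.
Min-cut edges: Well→M2 (5), Well→P1 (7), Well→Ref (11); capacity 5 + 7 + 11 = 23.
This cut is saturated, so no flow can exceed 23.

23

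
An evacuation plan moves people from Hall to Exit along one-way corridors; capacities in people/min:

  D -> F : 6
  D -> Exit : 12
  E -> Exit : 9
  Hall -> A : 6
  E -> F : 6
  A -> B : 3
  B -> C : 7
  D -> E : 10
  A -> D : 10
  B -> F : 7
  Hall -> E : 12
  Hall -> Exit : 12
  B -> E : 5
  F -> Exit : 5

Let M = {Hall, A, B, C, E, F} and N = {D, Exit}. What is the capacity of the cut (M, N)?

36

Edges leaving {Hall, A, B, C, E, F}: Hall→Exit (12), A→D (10), E→Exit (9), F→Exit (5).
Cut capacity = 12 + 10 + 9 + 5 = 36.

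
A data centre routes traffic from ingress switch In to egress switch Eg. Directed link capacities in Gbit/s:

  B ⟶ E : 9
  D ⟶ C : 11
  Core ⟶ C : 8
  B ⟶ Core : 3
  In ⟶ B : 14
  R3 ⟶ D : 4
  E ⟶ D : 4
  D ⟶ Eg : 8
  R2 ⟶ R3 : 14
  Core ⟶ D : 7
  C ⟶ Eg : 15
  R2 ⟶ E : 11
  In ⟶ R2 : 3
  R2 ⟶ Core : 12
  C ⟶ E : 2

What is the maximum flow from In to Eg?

Augment In→R2→E→D→Eg: bottleneck 3, flow now 3.
Augment In→B→E→D→Eg: bottleneck 1, flow now 4.
Augment In→B→Core→C→Eg: bottleneck 3, flow now 7.
Augment In→B→E→R2→Core→C→Eg: bottleneck 3, flow now 10. (uses reverse residual edge)
No augmenting path remains; maximum flow = 10.
In the residual graph, reachable from In: {In, B, E}.
Min-cut edges: In→R2 (3), B→Core (3), E→D (4); capacity 3 + 3 + 4 = 10.
This cut is saturated, so no flow can exceed 10.

10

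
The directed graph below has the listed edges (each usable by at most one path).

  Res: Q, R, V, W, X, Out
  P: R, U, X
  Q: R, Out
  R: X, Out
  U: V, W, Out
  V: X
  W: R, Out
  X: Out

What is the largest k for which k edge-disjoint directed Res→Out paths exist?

5

Assign every edge capacity 1; by Menger, the answer equals the max flow.
Path Res→Out (+1); total 1.
Path Res→Q→Out (+1); total 2.
Path Res→R→Out (+1); total 3.
Path Res→W→Out (+1); total 4.
Path Res→X→Out (+1); total 5.
No residual Res→Out path; max flow = 5.
Certifying cut of size 5: {Res→Out, Res→Q, Res→R, Res→W, X→Out}.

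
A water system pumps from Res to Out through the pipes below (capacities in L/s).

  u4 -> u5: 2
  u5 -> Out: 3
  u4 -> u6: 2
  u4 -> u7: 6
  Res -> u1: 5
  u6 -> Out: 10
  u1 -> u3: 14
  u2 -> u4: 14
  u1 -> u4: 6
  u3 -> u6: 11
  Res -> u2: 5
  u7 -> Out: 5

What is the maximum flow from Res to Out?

Augment Res→u1→u3→u6→Out: bottleneck 5, flow now 5.
Augment Res→u2→u4→u5→Out: bottleneck 2, flow now 7.
Augment Res→u2→u4→u6→Out: bottleneck 2, flow now 9.
Augment Res→u2→u4→u7→Out: bottleneck 1, flow now 10.
No augmenting path remains; maximum flow = 10.
In the residual graph, reachable from Res: {Res}.
Min-cut edges: Res→u1 (5), Res→u2 (5); capacity 5 + 5 = 10.
This cut is saturated, so no flow can exceed 10.

10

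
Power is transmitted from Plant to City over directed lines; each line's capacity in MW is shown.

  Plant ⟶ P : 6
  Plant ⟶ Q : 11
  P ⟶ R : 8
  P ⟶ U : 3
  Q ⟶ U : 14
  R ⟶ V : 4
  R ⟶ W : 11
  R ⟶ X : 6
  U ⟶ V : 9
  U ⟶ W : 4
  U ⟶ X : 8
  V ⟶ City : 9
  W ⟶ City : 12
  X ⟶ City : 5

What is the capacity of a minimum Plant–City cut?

Augment Plant→P→R→V→City: bottleneck 4, flow now 4.
Augment Plant→P→R→W→City: bottleneck 2, flow now 6.
Augment Plant→Q→U→V→City: bottleneck 5, flow now 11.
Augment Plant→Q→U→W→City: bottleneck 4, flow now 15.
Augment Plant→Q→U→X→City: bottleneck 2, flow now 17.
No augmenting path remains; maximum flow = 17.
By max-flow min-cut, the minimum cut capacity equals the max flow.
In the residual graph, reachable from Plant: {Plant}.
Min-cut edges: Plant→P (6), Plant→Q (11); capacity 6 + 11 = 17.

17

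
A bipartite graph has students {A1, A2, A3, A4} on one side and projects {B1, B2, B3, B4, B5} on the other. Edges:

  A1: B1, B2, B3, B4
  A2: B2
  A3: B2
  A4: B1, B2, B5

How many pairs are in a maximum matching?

Unit-capacity flow: source→left, listed edges, right→sink; max matching = max flow.
Augmenting path A1→B1 (+1); matched 1.
Augmenting path A2→B2 (+1); matched 2.
Augmenting path A4→B5 (+1); matched 3.
No augmenting path remains; maximum matching = 3.
König certificate: {A1, A4, B2} is a vertex cover of size 3 (every listed pair touches it), so no matching can be larger.

3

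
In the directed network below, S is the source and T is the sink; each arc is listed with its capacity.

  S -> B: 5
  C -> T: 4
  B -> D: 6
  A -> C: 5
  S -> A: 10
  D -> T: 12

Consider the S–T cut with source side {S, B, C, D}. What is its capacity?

Edges leaving {S, B, C, D}: S→A (10), C→T (4), D→T (12).
Cut capacity = 10 + 4 + 12 = 26.

26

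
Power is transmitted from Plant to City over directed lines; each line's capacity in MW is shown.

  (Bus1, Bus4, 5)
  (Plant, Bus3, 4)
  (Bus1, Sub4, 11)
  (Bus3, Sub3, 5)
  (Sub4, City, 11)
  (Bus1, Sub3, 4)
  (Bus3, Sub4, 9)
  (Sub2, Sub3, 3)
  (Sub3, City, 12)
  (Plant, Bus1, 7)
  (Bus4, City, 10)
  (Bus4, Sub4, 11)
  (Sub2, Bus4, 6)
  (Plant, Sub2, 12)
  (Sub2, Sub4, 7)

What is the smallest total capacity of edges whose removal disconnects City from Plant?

Augment Plant→Bus3→Sub4→City: bottleneck 4, flow now 4.
Augment Plant→Sub2→Sub4→City: bottleneck 7, flow now 11.
Augment Plant→Sub2→Sub3→City: bottleneck 3, flow now 14.
Augment Plant→Sub2→Bus4→City: bottleneck 2, flow now 16.
Augment Plant→Bus1→Sub3→City: bottleneck 4, flow now 20.
Augment Plant→Bus1→Bus4→City: bottleneck 3, flow now 23.
No augmenting path remains; maximum flow = 23.
By max-flow min-cut, the minimum cut capacity equals the max flow.
In the residual graph, reachable from Plant: {Plant}.
Min-cut edges: Plant→Bus3 (4), Plant→Sub2 (12), Plant→Bus1 (7); capacity 4 + 12 + 7 = 23.

23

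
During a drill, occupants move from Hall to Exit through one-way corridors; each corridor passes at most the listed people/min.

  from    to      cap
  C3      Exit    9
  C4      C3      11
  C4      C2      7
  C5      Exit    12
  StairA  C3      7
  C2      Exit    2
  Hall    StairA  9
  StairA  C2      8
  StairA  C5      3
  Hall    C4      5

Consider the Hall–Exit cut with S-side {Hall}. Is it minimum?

Yes — it is a minimum cut (capacity 14).

Given cut capacity: 9 + 5 = 14.
Augment Hall→StairA→C5→Exit: bottleneck 3, flow now 3.
Augment Hall→StairA→C2→Exit: bottleneck 2, flow now 5.
Augment Hall→StairA→C3→Exit: bottleneck 4, flow now 9.
Augment Hall→C4→C3→Exit: bottleneck 5, flow now 14.
No augmenting path remains; maximum flow = 14.
Cut capacity 14 equals the max flow, so it is a minimum cut.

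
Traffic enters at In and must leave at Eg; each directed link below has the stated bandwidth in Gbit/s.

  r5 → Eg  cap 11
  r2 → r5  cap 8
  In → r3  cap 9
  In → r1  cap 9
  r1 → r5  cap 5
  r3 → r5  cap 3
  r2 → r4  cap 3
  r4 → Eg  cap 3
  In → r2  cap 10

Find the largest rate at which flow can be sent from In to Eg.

Augment In→r1→r5→Eg: bottleneck 5, flow now 5.
Augment In→r2→r4→Eg: bottleneck 3, flow now 8.
Augment In→r2→r5→Eg: bottleneck 6, flow now 14.
No augmenting path remains; maximum flow = 14.
In the residual graph, reachable from In: {In, r1, r2, r3, r5}.
Min-cut edges: r2→r4 (3), r5→Eg (11); capacity 3 + 11 = 14.
This cut is saturated, so no flow can exceed 14.

14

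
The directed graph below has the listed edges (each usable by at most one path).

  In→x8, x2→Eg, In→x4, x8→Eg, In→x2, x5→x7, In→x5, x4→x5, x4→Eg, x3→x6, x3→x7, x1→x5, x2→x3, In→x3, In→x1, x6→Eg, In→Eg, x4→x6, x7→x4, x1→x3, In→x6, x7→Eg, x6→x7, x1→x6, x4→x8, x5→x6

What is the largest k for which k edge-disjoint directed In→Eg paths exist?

Assign every edge capacity 1; by Menger, the answer equals the max flow.
Path In→Eg (+1); total 1.
Path In→x2→Eg (+1); total 2.
Path In→x4→Eg (+1); total 3.
Path In→x6→Eg (+1); total 4.
Path In→x8→Eg (+1); total 5.
Path In→x3→x7→Eg (+1); total 6.
No residual In→Eg path; max flow = 6.
Certifying cut of size 6: {In→Eg, In→x2, x4→Eg, x6→Eg, x7→Eg, x8→Eg}.

6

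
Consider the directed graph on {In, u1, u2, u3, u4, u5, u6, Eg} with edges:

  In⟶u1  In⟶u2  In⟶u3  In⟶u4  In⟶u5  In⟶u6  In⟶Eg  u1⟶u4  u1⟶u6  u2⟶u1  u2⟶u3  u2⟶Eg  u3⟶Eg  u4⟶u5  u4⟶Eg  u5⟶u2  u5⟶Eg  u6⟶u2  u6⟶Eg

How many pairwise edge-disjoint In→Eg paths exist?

6

Assign every edge capacity 1; by Menger, the answer equals the max flow.
Path In→Eg (+1); total 1.
Path In→u2→Eg (+1); total 2.
Path In→u3→Eg (+1); total 3.
Path In→u4→Eg (+1); total 4.
Path In→u5→Eg (+1); total 5.
Path In→u6→Eg (+1); total 6.
No residual In→Eg path; max flow = 6.
Certifying cut of size 6: {In→Eg, u2→Eg, u3→Eg, u4→Eg, u5→Eg, u6→Eg}.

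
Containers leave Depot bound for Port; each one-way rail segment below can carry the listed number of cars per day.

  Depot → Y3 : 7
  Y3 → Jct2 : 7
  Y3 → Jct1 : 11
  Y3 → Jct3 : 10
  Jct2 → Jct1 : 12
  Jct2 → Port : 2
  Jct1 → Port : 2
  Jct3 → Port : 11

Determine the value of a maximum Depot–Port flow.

7

Augment Depot→Y3→Jct2→Port: bottleneck 2, flow now 2.
Augment Depot→Y3→Jct1→Port: bottleneck 2, flow now 4.
Augment Depot→Y3→Jct3→Port: bottleneck 3, flow now 7.
No augmenting path remains; maximum flow = 7.
In the residual graph, reachable from Depot: {Depot}.
Min-cut edges: Depot→Y3 (7); capacity 7 = 7.
This cut is saturated, so no flow can exceed 7.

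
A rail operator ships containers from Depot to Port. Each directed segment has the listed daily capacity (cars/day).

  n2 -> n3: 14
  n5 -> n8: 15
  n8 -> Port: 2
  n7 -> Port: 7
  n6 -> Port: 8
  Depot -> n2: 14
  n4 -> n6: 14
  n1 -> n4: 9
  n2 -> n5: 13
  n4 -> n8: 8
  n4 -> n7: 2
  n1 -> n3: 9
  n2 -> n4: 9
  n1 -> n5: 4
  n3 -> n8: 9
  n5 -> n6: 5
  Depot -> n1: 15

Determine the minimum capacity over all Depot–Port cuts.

12

Augment Depot→n1→n3→n8→Port: bottleneck 2, flow now 2.
Augment Depot→n1→n4→n6→Port: bottleneck 8, flow now 10.
Augment Depot→n1→n4→n7→Port: bottleneck 1, flow now 11.
Augment Depot→n2→n4→n7→Port: bottleneck 1, flow now 12.
No augmenting path remains; maximum flow = 12.
By max-flow min-cut, the minimum cut capacity equals the max flow.
In the residual graph, reachable from Depot: {Depot, n1, n2, n3, n4, n5, n6, n8}.
Min-cut edges: n4→n7 (2), n6→Port (8), n8→Port (2); capacity 2 + 8 + 2 = 12.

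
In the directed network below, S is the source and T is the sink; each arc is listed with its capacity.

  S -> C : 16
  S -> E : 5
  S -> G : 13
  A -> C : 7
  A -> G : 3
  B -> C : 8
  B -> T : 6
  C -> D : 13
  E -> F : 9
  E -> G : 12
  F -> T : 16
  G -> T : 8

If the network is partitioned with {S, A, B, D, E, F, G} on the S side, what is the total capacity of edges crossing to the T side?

61

Edges leaving {S, A, B, D, E, F, G}: S→C (16), A→C (7), B→C (8), B→T (6), F→T (16), G→T (8).
Cut capacity = 16 + 7 + 8 + 6 + 16 + 8 = 61.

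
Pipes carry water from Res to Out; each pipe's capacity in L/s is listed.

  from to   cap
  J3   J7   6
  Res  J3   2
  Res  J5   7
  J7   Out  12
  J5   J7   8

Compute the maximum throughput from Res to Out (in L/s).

Augment Res→J5→J7→Out: bottleneck 7, flow now 7.
Augment Res→J3→J7→Out: bottleneck 2, flow now 9.
No augmenting path remains; maximum flow = 9.
In the residual graph, reachable from Res: {Res}.
Min-cut edges: Res→J5 (7), Res→J3 (2); capacity 7 + 2 = 9.
This cut is saturated, so no flow can exceed 9.

9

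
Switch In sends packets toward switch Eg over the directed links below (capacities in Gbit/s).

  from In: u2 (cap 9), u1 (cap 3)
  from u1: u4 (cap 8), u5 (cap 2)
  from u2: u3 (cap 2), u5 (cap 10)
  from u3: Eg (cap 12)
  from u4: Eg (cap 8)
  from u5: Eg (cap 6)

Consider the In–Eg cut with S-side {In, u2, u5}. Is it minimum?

Given cut capacity: 3 + 2 + 6 = 11.
Augment In→u1→u4→Eg: bottleneck 3, flow now 3.
Augment In→u2→u3→Eg: bottleneck 2, flow now 5.
Augment In→u2→u5→Eg: bottleneck 6, flow now 11.
No augmenting path remains; maximum flow = 11.
Cut capacity 11 equals the max flow, so it is a minimum cut.

Yes — it is a minimum cut (capacity 11).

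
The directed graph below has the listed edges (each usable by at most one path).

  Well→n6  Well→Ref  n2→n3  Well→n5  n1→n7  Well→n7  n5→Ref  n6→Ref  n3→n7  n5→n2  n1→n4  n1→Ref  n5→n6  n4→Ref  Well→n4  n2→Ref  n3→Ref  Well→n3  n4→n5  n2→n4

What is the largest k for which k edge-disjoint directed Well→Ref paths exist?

5

Assign every edge capacity 1; by Menger, the answer equals the max flow.
Path Well→Ref (+1); total 1.
Path Well→n3→Ref (+1); total 2.
Path Well→n4→Ref (+1); total 3.
Path Well→n5→Ref (+1); total 4.
Path Well→n6→Ref (+1); total 5.
No residual Well→Ref path; max flow = 5.
Certifying cut of size 5: {Well→Ref, Well→n3, Well→n4, Well→n5, Well→n6}.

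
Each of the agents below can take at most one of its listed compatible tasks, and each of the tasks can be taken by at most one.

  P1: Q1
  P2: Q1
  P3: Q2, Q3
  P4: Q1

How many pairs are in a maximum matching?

Unit-capacity flow: source→left, listed edges, right→sink; max matching = max flow.
Augmenting path P1→Q1 (+1); matched 1.
Augmenting path P3→Q2 (+1); matched 2.
No augmenting path remains; maximum matching = 2.
König certificate: {P3, Q1} is a vertex cover of size 2 (every listed pair touches it), so no matching can be larger.

2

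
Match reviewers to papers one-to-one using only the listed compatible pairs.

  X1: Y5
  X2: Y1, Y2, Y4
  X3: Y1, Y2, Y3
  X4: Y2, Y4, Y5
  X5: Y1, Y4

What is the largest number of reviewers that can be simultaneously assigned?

Unit-capacity flow: source→left, listed edges, right→sink; max matching = max flow.
Augmenting path X1→Y5 (+1); matched 1.
Augmenting path X2→Y1 (+1); matched 2.
Augmenting path X3→Y2 (+1); matched 3.
Augmenting path X4→Y4 (+1); matched 4.
Augmenting path X5→Y1→X2→Y2→X3→Y3 (+1); matched 5.
No augmenting path remains; maximum matching = 5.
König certificate: {X1, X2, X3, X4, X5} is a vertex cover of size 5 (every listed pair touches it), so no matching can be larger.

5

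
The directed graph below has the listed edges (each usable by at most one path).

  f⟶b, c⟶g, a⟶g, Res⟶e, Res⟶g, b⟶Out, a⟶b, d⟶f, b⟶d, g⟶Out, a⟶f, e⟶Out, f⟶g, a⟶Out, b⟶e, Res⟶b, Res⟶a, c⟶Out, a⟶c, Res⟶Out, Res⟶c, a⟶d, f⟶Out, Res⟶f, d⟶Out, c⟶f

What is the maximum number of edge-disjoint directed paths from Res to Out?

Assign every edge capacity 1; by Menger, the answer equals the max flow.
Path Res→Out (+1); total 1.
Path Res→a→Out (+1); total 2.
Path Res→b→Out (+1); total 3.
Path Res→c→Out (+1); total 4.
Path Res→e→Out (+1); total 5.
Path Res→f→Out (+1); total 6.
Path Res→g→Out (+1); total 7.
No residual Res→Out path; max flow = 7.
Certifying cut of size 7: {Res→Out, Res→a, Res→b, Res→c, Res→e, Res→f, Res→g}.

7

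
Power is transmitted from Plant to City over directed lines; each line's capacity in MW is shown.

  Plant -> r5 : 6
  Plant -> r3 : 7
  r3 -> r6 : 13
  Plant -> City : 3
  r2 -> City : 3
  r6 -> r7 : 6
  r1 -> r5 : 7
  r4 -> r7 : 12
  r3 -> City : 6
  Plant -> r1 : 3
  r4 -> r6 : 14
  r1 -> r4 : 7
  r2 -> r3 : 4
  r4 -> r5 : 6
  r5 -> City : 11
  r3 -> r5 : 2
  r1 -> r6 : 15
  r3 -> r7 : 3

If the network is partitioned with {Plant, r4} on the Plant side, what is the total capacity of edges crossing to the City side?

51

Edges leaving {Plant, r4}: Plant→r1 (3), Plant→r3 (7), Plant→r5 (6), Plant→City (3), r4→r5 (6), r4→r6 (14), r4→r7 (12).
Cut capacity = 3 + 7 + 6 + 3 + 6 + 14 + 12 = 51.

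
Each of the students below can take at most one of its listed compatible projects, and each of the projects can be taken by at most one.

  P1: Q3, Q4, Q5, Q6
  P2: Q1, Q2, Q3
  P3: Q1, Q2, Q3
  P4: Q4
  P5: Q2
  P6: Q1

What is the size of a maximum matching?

Unit-capacity flow: source→left, listed edges, right→sink; max matching = max flow.
Augmenting path P1→Q3 (+1); matched 1.
Augmenting path P2→Q1 (+1); matched 2.
Augmenting path P3→Q2 (+1); matched 3.
Augmenting path P4→Q4 (+1); matched 4.
Augmenting path P5→Q2→P3→Q3→P1→Q5 (+1); matched 5.
No augmenting path remains; maximum matching = 5.
König certificate: {P1, P4, Q1, Q2, Q3} is a vertex cover of size 5 (every listed pair touches it), so no matching can be larger.

5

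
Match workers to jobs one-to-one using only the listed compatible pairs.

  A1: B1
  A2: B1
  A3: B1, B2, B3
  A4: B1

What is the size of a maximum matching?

2

Unit-capacity flow: source→left, listed edges, right→sink; max matching = max flow.
Augmenting path A1→B1 (+1); matched 1.
Augmenting path A3→B2 (+1); matched 2.
No augmenting path remains; maximum matching = 2.
König certificate: {A3, B1} is a vertex cover of size 2 (every listed pair touches it), so no matching can be larger.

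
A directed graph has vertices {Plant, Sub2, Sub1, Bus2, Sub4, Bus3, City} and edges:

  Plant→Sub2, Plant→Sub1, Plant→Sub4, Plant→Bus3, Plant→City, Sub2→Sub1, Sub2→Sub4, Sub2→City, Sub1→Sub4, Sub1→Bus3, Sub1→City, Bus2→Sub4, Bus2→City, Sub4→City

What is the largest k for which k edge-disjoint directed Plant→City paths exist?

4

Assign every edge capacity 1; by Menger, the answer equals the max flow.
Path Plant→City (+1); total 1.
Path Plant→Sub2→City (+1); total 2.
Path Plant→Sub1→City (+1); total 3.
Path Plant→Sub4→City (+1); total 4.
No residual Plant→City path; max flow = 4.
Certifying cut of size 4: {Plant→City, Plant→Sub1, Plant→Sub2, Plant→Sub4}.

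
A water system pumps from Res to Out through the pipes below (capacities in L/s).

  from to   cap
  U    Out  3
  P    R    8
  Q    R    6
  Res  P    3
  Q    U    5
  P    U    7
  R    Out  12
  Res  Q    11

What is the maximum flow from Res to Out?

Augment Res→P→R→Out: bottleneck 3, flow now 3.
Augment Res→Q→R→Out: bottleneck 6, flow now 9.
Augment Res→Q→U→Out: bottleneck 3, flow now 12.
No augmenting path remains; maximum flow = 12.
In the residual graph, reachable from Res: {Res, Q, U}.
Min-cut edges: Res→P (3), Q→R (6), U→Out (3); capacity 3 + 6 + 3 = 12.
This cut is saturated, so no flow can exceed 12.

12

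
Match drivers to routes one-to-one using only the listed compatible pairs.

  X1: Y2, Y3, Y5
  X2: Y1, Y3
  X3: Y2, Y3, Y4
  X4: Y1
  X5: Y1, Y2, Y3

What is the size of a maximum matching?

Unit-capacity flow: source→left, listed edges, right→sink; max matching = max flow.
Augmenting path X1→Y2 (+1); matched 1.
Augmenting path X2→Y1 (+1); matched 2.
Augmenting path X3→Y3 (+1); matched 3.
Augmenting path X5→Y2→X1→Y5 (+1); matched 4.
Augmenting path X4→Y1→X2→Y3→X3→Y4 (+1); matched 5.
No augmenting path remains; maximum matching = 5.
König certificate: {X1, X2, X3, X4, X5} is a vertex cover of size 5 (every listed pair touches it), so no matching can be larger.

5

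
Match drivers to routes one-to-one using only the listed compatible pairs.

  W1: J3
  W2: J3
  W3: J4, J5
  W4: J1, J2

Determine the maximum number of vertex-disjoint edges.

Unit-capacity flow: source→left, listed edges, right→sink; max matching = max flow.
Augmenting path W1→J3 (+1); matched 1.
Augmenting path W3→J4 (+1); matched 2.
Augmenting path W4→J1 (+1); matched 3.
No augmenting path remains; maximum matching = 3.
König certificate: {W3, W4, J3} is a vertex cover of size 3 (every listed pair touches it), so no matching can be larger.

3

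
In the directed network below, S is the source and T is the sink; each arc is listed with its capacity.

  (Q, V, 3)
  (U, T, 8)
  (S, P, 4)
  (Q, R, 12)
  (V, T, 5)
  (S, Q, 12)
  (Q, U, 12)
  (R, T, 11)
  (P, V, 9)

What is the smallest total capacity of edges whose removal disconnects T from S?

16

Augment S→P→V→T: bottleneck 4, flow now 4.
Augment S→Q→R→T: bottleneck 11, flow now 15.
Augment S→Q→U→T: bottleneck 1, flow now 16.
No augmenting path remains; maximum flow = 16.
By max-flow min-cut, the minimum cut capacity equals the max flow.
In the residual graph, reachable from S: {S}.
Min-cut edges: S→P (4), S→Q (12); capacity 4 + 12 = 16.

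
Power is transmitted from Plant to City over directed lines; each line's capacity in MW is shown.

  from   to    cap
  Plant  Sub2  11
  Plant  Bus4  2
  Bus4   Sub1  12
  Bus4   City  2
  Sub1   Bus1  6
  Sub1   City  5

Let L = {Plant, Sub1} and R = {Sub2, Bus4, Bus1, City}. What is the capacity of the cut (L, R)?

Edges leaving {Plant, Sub1}: Plant→Sub2 (11), Plant→Bus4 (2), Sub1→Bus1 (6), Sub1→City (5).
Cut capacity = 11 + 2 + 6 + 5 = 24.

24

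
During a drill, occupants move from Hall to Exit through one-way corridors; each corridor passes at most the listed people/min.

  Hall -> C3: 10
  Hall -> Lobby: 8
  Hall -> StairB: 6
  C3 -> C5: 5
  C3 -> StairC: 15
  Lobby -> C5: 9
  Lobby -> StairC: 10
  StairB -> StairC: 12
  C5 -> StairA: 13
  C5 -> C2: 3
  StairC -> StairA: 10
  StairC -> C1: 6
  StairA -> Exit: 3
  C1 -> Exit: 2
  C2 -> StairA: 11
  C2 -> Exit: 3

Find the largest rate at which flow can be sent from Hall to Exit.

Augment Hall→C3→C5→StairA→Exit: bottleneck 3, flow now 3.
Augment Hall→C3→C5→C2→Exit: bottleneck 2, flow now 5.
Augment Hall→C3→StairC→C1→Exit: bottleneck 2, flow now 7.
Augment Hall→Lobby→C5→C2→Exit: bottleneck 1, flow now 8.
No augmenting path remains; maximum flow = 8.
In the residual graph, reachable from Hall: {Hall, C3, Lobby, StairB, C5, StairC, StairA, C1}.
Min-cut edges: C5→C2 (3), StairA→Exit (3), C1→Exit (2); capacity 3 + 3 + 2 = 8.
This cut is saturated, so no flow can exceed 8.

8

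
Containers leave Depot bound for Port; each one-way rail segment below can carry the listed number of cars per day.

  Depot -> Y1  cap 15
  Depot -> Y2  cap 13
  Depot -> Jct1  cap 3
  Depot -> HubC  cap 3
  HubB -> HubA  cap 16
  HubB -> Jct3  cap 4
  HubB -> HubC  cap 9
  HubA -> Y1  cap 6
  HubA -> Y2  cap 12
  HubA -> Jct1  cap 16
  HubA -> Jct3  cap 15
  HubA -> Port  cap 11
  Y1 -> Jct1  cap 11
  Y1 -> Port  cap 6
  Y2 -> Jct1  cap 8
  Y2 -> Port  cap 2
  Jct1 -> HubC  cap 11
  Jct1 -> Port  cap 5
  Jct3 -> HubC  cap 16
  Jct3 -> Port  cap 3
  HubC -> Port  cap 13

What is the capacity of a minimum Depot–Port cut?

26

Augment Depot→Y1→Port: bottleneck 6, flow now 6.
Augment Depot→Y2→Port: bottleneck 2, flow now 8.
Augment Depot→Jct1→Port: bottleneck 3, flow now 11.
Augment Depot→HubC→Port: bottleneck 3, flow now 14.
Augment Depot→Y1→Jct1→Port: bottleneck 2, flow now 16.
Augment Depot→Y1→Jct1→HubC→Port: bottleneck 7, flow now 23.
Augment Depot→Y2→Jct1→HubC→Port: bottleneck 3, flow now 26.
No augmenting path remains; maximum flow = 26.
By max-flow min-cut, the minimum cut capacity equals the max flow.
In the residual graph, reachable from Depot: {Depot, Y1, Y2, Jct1, HubC}.
Min-cut edges: Y1→Port (6), Y2→Port (2), Jct1→Port (5), HubC→Port (13); capacity 6 + 2 + 5 + 13 = 26.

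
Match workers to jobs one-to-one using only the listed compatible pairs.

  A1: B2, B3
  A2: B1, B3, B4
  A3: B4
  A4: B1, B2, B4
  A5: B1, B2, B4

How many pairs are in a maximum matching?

4

Unit-capacity flow: source→left, listed edges, right→sink; max matching = max flow.
Augmenting path A1→B2 (+1); matched 1.
Augmenting path A2→B1 (+1); matched 2.
Augmenting path A3→B4 (+1); matched 3.
Augmenting path A4→B1→A2→B3 (+1); matched 4.
No augmenting path remains; maximum matching = 4.
König certificate: {B1, B2, B3, B4} is a vertex cover of size 4 (every listed pair touches it), so no matching can be larger.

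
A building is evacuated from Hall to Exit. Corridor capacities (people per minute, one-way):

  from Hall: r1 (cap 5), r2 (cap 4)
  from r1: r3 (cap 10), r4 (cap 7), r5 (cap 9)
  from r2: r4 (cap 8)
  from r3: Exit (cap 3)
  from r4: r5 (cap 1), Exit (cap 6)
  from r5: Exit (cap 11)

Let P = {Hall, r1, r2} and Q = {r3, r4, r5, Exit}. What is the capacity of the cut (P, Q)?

34

Edges leaving {Hall, r1, r2}: r1→r3 (10), r1→r4 (7), r1→r5 (9), r2→r4 (8).
Cut capacity = 10 + 7 + 9 + 8 = 34.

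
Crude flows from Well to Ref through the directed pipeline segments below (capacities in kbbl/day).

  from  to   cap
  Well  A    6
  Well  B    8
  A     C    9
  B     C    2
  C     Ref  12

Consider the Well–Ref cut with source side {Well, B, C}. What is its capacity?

18

Edges leaving {Well, B, C}: Well→A (6), C→Ref (12).
Cut capacity = 6 + 12 = 18.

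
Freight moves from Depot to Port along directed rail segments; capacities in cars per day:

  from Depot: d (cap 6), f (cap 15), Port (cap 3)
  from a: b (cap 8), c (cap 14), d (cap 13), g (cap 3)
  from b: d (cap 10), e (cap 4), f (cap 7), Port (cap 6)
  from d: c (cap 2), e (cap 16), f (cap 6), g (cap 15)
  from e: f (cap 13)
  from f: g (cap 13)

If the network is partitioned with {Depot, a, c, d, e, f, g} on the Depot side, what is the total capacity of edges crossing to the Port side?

11

Edges leaving {Depot, a, c, d, e, f, g}: Depot→Port (3), a→b (8).
Cut capacity = 3 + 8 = 11.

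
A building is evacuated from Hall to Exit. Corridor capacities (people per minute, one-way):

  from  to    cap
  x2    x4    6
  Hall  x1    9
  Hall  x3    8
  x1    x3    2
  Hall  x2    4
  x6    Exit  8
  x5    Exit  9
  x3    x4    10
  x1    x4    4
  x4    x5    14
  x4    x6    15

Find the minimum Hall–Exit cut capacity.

17

Augment Hall→x1→x4→x5→Exit: bottleneck 4, flow now 4.
Augment Hall→x2→x4→x5→Exit: bottleneck 4, flow now 8.
Augment Hall→x3→x4→x5→Exit: bottleneck 1, flow now 9.
Augment Hall→x3→x4→x6→Exit: bottleneck 7, flow now 16.
Augment Hall→x1→x3→x4→x6→Exit: bottleneck 1, flow now 17.
No augmenting path remains; maximum flow = 17.
By max-flow min-cut, the minimum cut capacity equals the max flow.
In the residual graph, reachable from Hall: {Hall, x1, x2, x3, x4, x5, x6}.
Min-cut edges: x5→Exit (9), x6→Exit (8); capacity 9 + 8 = 17.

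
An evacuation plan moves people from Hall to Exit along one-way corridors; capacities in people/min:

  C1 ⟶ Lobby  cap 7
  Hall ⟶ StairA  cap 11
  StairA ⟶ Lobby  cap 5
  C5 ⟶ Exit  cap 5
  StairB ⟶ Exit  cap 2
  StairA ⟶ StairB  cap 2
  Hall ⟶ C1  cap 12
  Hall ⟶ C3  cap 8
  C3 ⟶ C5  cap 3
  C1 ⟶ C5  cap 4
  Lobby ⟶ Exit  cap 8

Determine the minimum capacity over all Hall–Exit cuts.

15

Augment Hall→StairA→StairB→Exit: bottleneck 2, flow now 2.
Augment Hall→StairA→Lobby→Exit: bottleneck 5, flow now 7.
Augment Hall→C3→C5→Exit: bottleneck 3, flow now 10.
Augment Hall→C1→C5→Exit: bottleneck 2, flow now 12.
Augment Hall→C1→Lobby→Exit: bottleneck 3, flow now 15.
No augmenting path remains; maximum flow = 15.
By max-flow min-cut, the minimum cut capacity equals the max flow.
In the residual graph, reachable from Hall: {Hall, StairA, C3, C1, C5, Lobby}.
Min-cut edges: StairA→StairB (2), C5→Exit (5), Lobby→Exit (8); capacity 2 + 5 + 8 = 15.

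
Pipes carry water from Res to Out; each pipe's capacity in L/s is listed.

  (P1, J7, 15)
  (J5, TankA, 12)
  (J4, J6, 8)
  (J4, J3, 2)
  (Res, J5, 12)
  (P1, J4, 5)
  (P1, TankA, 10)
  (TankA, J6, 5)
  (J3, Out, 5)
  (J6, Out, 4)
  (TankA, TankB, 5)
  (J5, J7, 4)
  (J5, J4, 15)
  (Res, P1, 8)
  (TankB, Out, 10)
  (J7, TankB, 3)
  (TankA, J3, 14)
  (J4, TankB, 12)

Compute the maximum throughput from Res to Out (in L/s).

19

Augment Res→J5→J4→TankB→Out: bottleneck 10, flow now 10.
Augment Res→J5→J4→J6→Out: bottleneck 2, flow now 12.
Augment Res→P1→J4→J6→Out: bottleneck 2, flow now 14.
Augment Res→P1→J4→J3→Out: bottleneck 2, flow now 16.
Augment Res→P1→TankA→J3→Out: bottleneck 3, flow now 19.
No augmenting path remains; maximum flow = 19.
In the residual graph, reachable from Res: {Res, J5, P1, J4, TankA, J7, TankB, J6, J3}.
Min-cut edges: TankB→Out (10), J6→Out (4), J3→Out (5); capacity 10 + 4 + 5 = 19.
This cut is saturated, so no flow can exceed 19.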